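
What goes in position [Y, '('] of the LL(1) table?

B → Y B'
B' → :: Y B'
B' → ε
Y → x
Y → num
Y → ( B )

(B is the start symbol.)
Y → ( B )

To find M[Y, '('], we find productions for Y where '(' is in the predict set (PREDICT(N → α) = (FIRST(α) \ {ε}) ∪ (FOLLOW(N) if α ⇒* ε)).

Y → x: PREDICT = { 'x' }
Y → num: PREDICT = { 'num' }
Y → ( B ): PREDICT = { '(' }
  '(' is in predict set, so this production goes in M[Y, '(']

M[Y, '('] = Y → ( B )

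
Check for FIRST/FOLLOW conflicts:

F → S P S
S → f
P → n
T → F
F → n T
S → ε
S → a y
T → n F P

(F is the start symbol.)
A FIRST/FOLLOW conflict occurs when a non-terminal N has a nullable alternative N → β (β ⇒* ε) and another alternative N → α with FIRST(α) ∩ FOLLOW(N) ≠ ∅: on such a lookahead the parser cannot decide between expanding α and letting N vanish via β.

Nullable non-terminals: S.

S: nullable alternative(s) S → ε; FOLLOW(S) = { $, 'n' }
  S → f: FIRST \ {ε} = { 'f' } — disjoint from FOLLOW(S)
  S → ε: FIRST \ {ε} = { } — this is the only nullable alternative, skip
  S → a y: FIRST \ {ε} = { 'a' } — disjoint from FOLLOW(S)

F, P, T have no nullable alternative, so no FIRST/FOLLOW check is needed there.

No FIRST/FOLLOW conflicts found.

Answer: No FIRST/FOLLOW conflicts.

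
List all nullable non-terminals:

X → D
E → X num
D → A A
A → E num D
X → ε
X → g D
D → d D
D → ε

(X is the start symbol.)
A non-terminal is nullable if it can derive ε (the empty string): either it has an ε-production, or it has a production whose right-hand side consists entirely of nullable non-terminals.

ε-productions: X → ε, D → ε
So X, D are immediately nullable.
No further non-terminal can be added: every production for the remaining non-terminals contains a terminal or a non-nullable non-terminal.
Nullable = { 'D', 'X' }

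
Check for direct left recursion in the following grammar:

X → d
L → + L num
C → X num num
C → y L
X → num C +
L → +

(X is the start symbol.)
X → d: starts with d
L → + L num: starts with '+'
C → X num num: starts with X
C → y L: starts with y
X → num C +: starts with num
L → +: starts with '+'

No direct left recursion found.

Answer: No direct left recursion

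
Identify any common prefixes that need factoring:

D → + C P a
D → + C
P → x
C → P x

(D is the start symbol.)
Yes, D has productions with common prefix '+ C'

Left-factoring is needed when two productions for the same non-terminal
share a common prefix on the right-hand side.

Productions for D:
  D → + C P a
  D → + C

Found common prefix '+ C' in productions for D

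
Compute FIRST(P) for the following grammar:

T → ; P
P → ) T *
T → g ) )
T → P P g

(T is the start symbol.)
{ ')' }

To compute FIRST(P), examine every production with P on the left-hand side, reading each right-hand side left to right until a non-nullable symbol is reached.

From P → ) T *:
  - ')' is a terminal: add ')' and stop

Collecting: FIRST(P) = { ')' }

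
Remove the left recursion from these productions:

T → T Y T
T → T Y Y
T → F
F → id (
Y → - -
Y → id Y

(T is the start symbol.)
T → F T'
T' → Y T T'
T' → Y Y T'
T' → ε
F → id (
Y → - -
Y → id Y

T is directly left-recursive. The standard transformation for
  A → A α₁ | ... | A α_m | β₁ | ... | β_n
is
  A  → β₁ A' | ... | β_n A'
  A' → α₁ A' | ... | α_m A' | ε

T → F becomes T → F T'
T → T Y T becomes T' → Y T T'
T → T Y Y becomes T' → Y Y T'
Add T' → ε

Productions for other non-terminals are unchanged:
  F → id (
  Y → - -
  Y → id Y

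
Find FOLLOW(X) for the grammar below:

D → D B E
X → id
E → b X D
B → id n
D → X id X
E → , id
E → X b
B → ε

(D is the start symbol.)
{ $, ',', 'b', 'id' }

In E → b X D: X is followed by D, add FIRST(D) \ {ε} = { 'id' }
In D → X id X: X is followed by id X, add FIRST(id X) \ {ε} = { 'id' }
In D → X id X: X is at the end, add FOLLOW(D)
In E → X b: X is followed by b, add FIRST(b) \ {ε} = { 'b' }

The FOLLOW sets referred to above (computed the same way, to a fixed point):
  FOLLOW(D) = { $, ',', 'b', 'id' }

Taking the union: FOLLOW(X) = { $, ',', 'b', 'id' }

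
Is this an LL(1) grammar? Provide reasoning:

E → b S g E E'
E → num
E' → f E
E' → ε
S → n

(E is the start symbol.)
A grammar is LL(1) if for each non-terminal N with multiple productions, the predict sets of those productions are pairwise disjoint, where PREDICT(N → α) = (FIRST(α) \ {ε}) ∪ (FOLLOW(N) if α ⇒* ε).

Relevant sets:
  FOLLOW(E') = { $, 'f' }

For E:
  PREDICT(E → b S g E E') = { 'b' }
  PREDICT(E → num) = { 'num' }
For E':
  PREDICT(E' → f E) = { 'f' }
  PREDICT(E' → ε) = { $, 'f' }
S has a single production, so nothing to check there.

Conflict found: Predict set conflict for E': { 'f' }
The grammar is NOT LL(1).

Answer: No. Predict set conflict for E': { 'f' }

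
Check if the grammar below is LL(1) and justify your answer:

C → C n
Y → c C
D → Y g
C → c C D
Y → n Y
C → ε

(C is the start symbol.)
No. Predict set conflict for C: { 'c' }

A grammar is LL(1) if for each non-terminal N with multiple productions, the predict sets of those productions are pairwise disjoint, where PREDICT(N → α) = (FIRST(α) \ {ε}) ∪ (FOLLOW(N) if α ⇒* ε).

Relevant sets:
  FIRST(C) = { 'c', 'n', ε }
  FOLLOW(C) = { $, 'c', 'g', 'n' }

For C:
  PREDICT(C → C n) = { 'c', 'n' }
  PREDICT(C → c C D) = { 'c' }
  PREDICT(C → ε) = { $, 'c', 'g', 'n' }
For Y:
  PREDICT(Y → c C) = { 'c' }
  PREDICT(Y → n Y) = { 'n' }
D has a single production, so nothing to check there.

Conflict found: Predict set conflict for C: { 'c' }
The grammar is NOT LL(1).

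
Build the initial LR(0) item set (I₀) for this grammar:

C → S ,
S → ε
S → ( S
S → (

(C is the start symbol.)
First, augment the grammar with C' → C
I₀ = CLOSURE({ [C' → . C] }):
  [C' → . C] has the dot before C: add [C → . S ,]
  [C → . S ,] has the dot before S: add [S → .], [S → . ( S], [S → . (]
No further items can be added.

I₀ = { [C → . S ,], [C' → . C], [S → . ( S], [S → . (], [S → .] }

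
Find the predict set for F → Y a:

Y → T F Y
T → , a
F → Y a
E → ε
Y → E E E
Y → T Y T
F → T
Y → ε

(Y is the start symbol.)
{ ',', 'a' }

PREDICT(F → Y a) = (FIRST(RHS) \ {ε}) ∪ (FOLLOW(F) if ε ∈ FIRST(RHS), i.e. RHS ⇒* ε)
FIRST(Y) = { ',', ε }
FIRST(Y a) = { ',', 'a' }
ε ∉ FIRST(Y a), so FOLLOW(F) is not added.
PREDICT(F → Y a) = { ',', 'a' }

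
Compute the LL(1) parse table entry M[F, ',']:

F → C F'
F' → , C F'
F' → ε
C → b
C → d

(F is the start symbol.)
Empty (error entry)

To find M[F, ','], we find productions for F where ',' is in the predict set (PREDICT(N → α) = (FIRST(α) \ {ε}) ∪ (FOLLOW(N) if α ⇒* ε)).

Relevant sets:
  FIRST(C) = { 'b', 'd' }

F → C F': PREDICT = { 'b', 'd' }

M[F, ','] is empty (no production applies)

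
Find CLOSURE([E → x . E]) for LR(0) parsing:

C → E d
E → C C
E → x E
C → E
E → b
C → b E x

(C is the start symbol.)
To compute CLOSURE, for each item [A → α.Bβ] where B is a non-terminal, add [B → .γ] for all productions B → γ; repeat for the newly added items until nothing changes.

Start with: [E → x . E]
  [E → x . E] has the dot before E: add [E → . C C], [E → . x E], [E → . b]
  [E → . C C] has the dot before C: add [C → . E d], [C → . E], [C → . b E x]
No further items can be added.

CLOSURE = { [C → . E d], [C → . E], [C → . b E x], [E → . C C], [E → . b], [E → . x E], [E → x . E] }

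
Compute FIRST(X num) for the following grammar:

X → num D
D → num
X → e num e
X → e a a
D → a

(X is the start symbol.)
FIRST sets of the non-terminals involved (from the grammar, by fixed-point iteration):
  FIRST(X) = { 'e', 'num' }

To compute FIRST(X num), process the symbols left to right:
Symbol X is a non-terminal. Add FIRST(X) \ {ε} = { 'e', 'num' }
X is not nullable (ε ∉ FIRST(X)), so stop here.
FIRST(X num) = { 'e', 'num' }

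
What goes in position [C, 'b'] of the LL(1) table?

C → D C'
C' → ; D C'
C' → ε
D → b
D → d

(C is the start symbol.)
To find M[C, 'b'], we find productions for C where 'b' is in the predict set (PREDICT(N → α) = (FIRST(α) \ {ε}) ∪ (FOLLOW(N) if α ⇒* ε)).

Relevant sets:
  FIRST(D) = { 'b', 'd' }

C → D C': PREDICT = { 'b', 'd' }
  'b' is in predict set, so this production goes in M[C, 'b']

M[C, 'b'] = C → D C'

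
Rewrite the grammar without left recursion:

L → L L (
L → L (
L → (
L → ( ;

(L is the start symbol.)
L → ( L'
L → ( ; L'
L' → L ( L'
L' → ( L'
L' → ε

L is directly left-recursive. The standard transformation for
  A → A α₁ | ... | A α_m | β₁ | ... | β_n
is
  A  → β₁ A' | ... | β_n A'
  A' → α₁ A' | ... | α_m A' | ε

L → ( becomes L → ( L'
L → ( ; becomes L → ( ; L'
L → L L ( becomes L' → L ( L'
L → L ( becomes L' → ( L'
Add L' → ε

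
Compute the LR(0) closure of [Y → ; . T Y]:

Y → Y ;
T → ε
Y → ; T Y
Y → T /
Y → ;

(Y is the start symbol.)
To compute CLOSURE, for each item [A → α.Bβ] where B is a non-terminal, add [B → .γ] for all productions B → γ; repeat for the newly added items until nothing changes.

Start with: [Y → ; . T Y]
  [Y → ; . T Y] has the dot before T: add [T → .]
No further items can be added.

CLOSURE = { [T → .], [Y → ; . T Y] }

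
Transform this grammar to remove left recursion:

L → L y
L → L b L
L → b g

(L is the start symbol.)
L → b g L'
L' → y L'
L' → b L L'
L' → ε

L is directly left-recursive. The standard transformation for
  A → A α₁ | ... | A α_m | β₁ | ... | β_n
is
  A  → β₁ A' | ... | β_n A'
  A' → α₁ A' | ... | α_m A' | ε

L → b g becomes L → b g L'
L → L y becomes L' → y L'
L → L b L becomes L' → b L L'
Add L' → ε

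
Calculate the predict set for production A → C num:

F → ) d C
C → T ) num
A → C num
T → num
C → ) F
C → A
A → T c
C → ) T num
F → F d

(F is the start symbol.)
PREDICT(A → C num) = (FIRST(RHS) \ {ε}) ∪ (FOLLOW(A) if ε ∈ FIRST(RHS), i.e. RHS ⇒* ε)
FIRST(C) = { ')', 'num' }
FIRST(C num) = { ')', 'num' }
ε ∉ FIRST(C num), so FOLLOW(A) is not added.
PREDICT(A → C num) = { ')', 'num' }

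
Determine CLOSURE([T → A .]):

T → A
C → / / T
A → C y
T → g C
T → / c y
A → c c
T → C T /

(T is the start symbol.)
To compute CLOSURE, for each item [A → α.Bβ] where B is a non-terminal, add [B → .γ] for all productions B → γ; repeat for the newly added items until nothing changes.

Start with: [T → A .]
The dot is at the end, so nothing is added.

CLOSURE = { [T → A .] }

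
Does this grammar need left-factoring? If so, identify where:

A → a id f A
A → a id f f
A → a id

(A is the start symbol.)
Yes, A has productions with common prefix 'a id'

Left-factoring is needed when two productions for the same non-terminal
share a common prefix on the right-hand side.

Productions for A:
  A → a id f A
  A → a id f f
  A → a id

Found common prefix 'a id' in productions for A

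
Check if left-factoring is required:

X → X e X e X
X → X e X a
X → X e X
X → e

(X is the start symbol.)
Yes, X has productions with common prefix 'X e X'

Left-factoring is needed when two productions for the same non-terminal
share a common prefix on the right-hand side.

Productions for X:
  X → X e X e X
  X → X e X a
  X → X e X
  X → e

Found common prefix 'X e X' in productions for X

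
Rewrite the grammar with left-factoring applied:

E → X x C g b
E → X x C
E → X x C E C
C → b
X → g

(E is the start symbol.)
E → X x C E'
E' → g b
E' → ε
E' → E C
C → b
X → g

Left-factoring transforms A → αβ₁ | αβ₂ into A → αA' and A' → β₁ | β₂
(α is the longest common prefix among the alternatives). Repeat until
no nonterminal has two alternatives with a common prefix.

Round 1: E has alternatives sharing prefix 'X x C'. Introduce E': E → X x C E'
  Add: E' → g b
  Add: E' → ε
  Add: E' → E C

No remaining common prefixes — done.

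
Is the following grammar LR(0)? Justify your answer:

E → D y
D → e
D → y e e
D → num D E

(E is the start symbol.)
Yes, the grammar is LR(0)

A grammar is LR(0) if no state in the canonical LR(0) collection has:
  - both a shift item (dot before a terminal) and a complete item (shift-reduce conflict), or
  - two or more complete items (reduce-reduce conflict; the accept item [E' → E .] counts as a complete item here).

Augment with E' → E and build the canonical LR(0) collection (I0 = CLOSURE({[E' → . E]}), then GOTO on every symbol after a dot until no new states appear). It has 11 states:
  I0: { [D → . e], [D → . num D E], [D → . y e e], [E → . D y], [E' → . E] }  — shift
  I1: { [E → D . y] }  — shift
  I2: { [E' → E .] }  — accept
  I3: { [D → e .] }  — reduce
  I4: { [D → . e], [D → . num D E], [D → . y e e], [D → num . D E] }  — shift
  I5: { [D → y . e e] }  — shift
  I6: { [D → y e . e] }  — shift
  I7: { [D → y e e .] }  — reduce
  I8: { [D → . e], [D → . num D E], [D → . y e e], [D → num D . E], [E → . D y] }  — shift
  I9: { [D → num D E .] }  — reduce
  I10: { [E → D y .] }  — reduce

Every state is either a pure shift/goto state or contains exactly one complete item and nothing to shift — no conflicts. The grammar is LR(0).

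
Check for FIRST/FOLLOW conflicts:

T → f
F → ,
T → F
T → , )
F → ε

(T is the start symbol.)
No FIRST/FOLLOW conflicts.

A FIRST/FOLLOW conflict occurs when a non-terminal N has a nullable alternative N → β (β ⇒* ε) and another alternative N → α with FIRST(α) ∩ FOLLOW(N) ≠ ∅: on such a lookahead the parser cannot decide between expanding α and letting N vanish via β.

Nullable non-terminals: F, T.
FIRST sets used below: FIRST(F) = { ',', ε }

F: nullable alternative(s) F → ε; FOLLOW(F) = { $ }
  F → ,: FIRST \ {ε} = { ',' } — disjoint from FOLLOW(F)
  F → ε: FIRST \ {ε} = { } — this is the only nullable alternative, skip

T: nullable alternative(s) T → F; FOLLOW(T) = { $ }
  T → f: FIRST \ {ε} = { 'f' } — disjoint from FOLLOW(T)
  T → F: FIRST \ {ε} = { ',' } — this is the only nullable alternative, skip
  T → , ): FIRST \ {ε} = { ',' } — disjoint from FOLLOW(T)

No FIRST/FOLLOW conflicts found.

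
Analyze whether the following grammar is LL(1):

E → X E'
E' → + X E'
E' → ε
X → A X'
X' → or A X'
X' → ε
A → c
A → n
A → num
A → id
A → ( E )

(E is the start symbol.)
Relevant sets:
  FOLLOW(E') = { $, ')' }
  FOLLOW(X') = { $, ')', '+' }

For E':
  PREDICT(E' → '+' X E') = { '+' }
  PREDICT(E' → ε) = { $, ')' }
For X':
  PREDICT(X' → or A X') = { 'or' }
  PREDICT(X' → ε) = { $, ')', '+' }
For A:
  PREDICT(A → c) = { 'c' }
  PREDICT(A → n) = { 'n' }
  PREDICT(A → num) = { 'num' }
  PREDICT(A → id) = { 'id' }
  PREDICT(A → '(' E ')') = { '(' }
E, X have a single production, so nothing to check there.

All predict sets are disjoint. The grammar IS LL(1).

Answer: Yes, the grammar is LL(1).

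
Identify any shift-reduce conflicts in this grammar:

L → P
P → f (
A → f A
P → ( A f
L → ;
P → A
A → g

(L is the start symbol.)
No shift-reduce conflicts

A shift-reduce conflict occurs when an LR(0) state has both:
  - a complete (reduce) item [A → α .] (dot at the end), and
  - a shift item [B → β . c γ] (dot before a terminal).

Augment with L' → L and build the canonical LR(0) collection (I0 = CLOSURE({[L' → . L]}), then GOTO on every symbol after a dot until no new states appear). It has 13 states:
  I0: { [A → . f A], [A → . g], [L → . ;], [L → . P], [L' → . L], [P → . ( A f], [P → . A], [P → . f (] }  — shift
  I1: { [A → . f A], [A → . g], [P → ( . A f] }  — shift
  I2: { [L → ; .] }  — reduce
  I3: { [P → A .] }  — reduce
  I4: { [L' → L .] }  — accept
  I5: { [L → P .] }  — reduce
  I6: { [A → . f A], [A → . g], [A → f . A], [P → f . (] }  — shift
  I7: { [A → g .] }  — reduce
  I8: { [P → f ( .] }  — reduce
  I9: { [A → f A .] }  — reduce
  I10: { [A → . f A], [A → . g], [A → f . A] }  — shift
  I11: { [P → ( A . f] }  — shift
  I12: { [P → ( A f .] }  — reduce

No state contains both a complete item and a shift item.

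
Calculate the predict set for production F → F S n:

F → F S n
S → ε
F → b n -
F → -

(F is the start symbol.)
{ '-', 'b' }

PREDICT(F → F S n) = (FIRST(RHS) \ {ε}) ∪ (FOLLOW(F) if ε ∈ FIRST(RHS), i.e. RHS ⇒* ε)
FIRST(F) = { '-', 'b' }
FIRST(F S n) = { '-', 'b' }
ε ∉ FIRST(F S n), so FOLLOW(F) is not added.
PREDICT(F → F S n) = { '-', 'b' }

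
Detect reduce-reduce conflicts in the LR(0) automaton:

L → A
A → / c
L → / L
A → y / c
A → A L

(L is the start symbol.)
Augment with L' → L and build the canonical LR(0) collection (I0 = CLOSURE({[L' → . L]}), then GOTO on every symbol after a dot until no new states appear). It has 10 states:
  I0: { [A → . / c], [A → . A L], [A → . y / c], [L → . / L], [L → . A], [L' → . L] }  — shift
  I1: { [A → . / c], [A → . A L], [A → . y / c], [A → / . c], [L → . / L], [L → . A], [L → / . L] }  — shift
  I2: { [A → . / c], [A → . A L], [A → . y / c], [A → A . L], [L → . / L], [L → . A], [L → A .] }  — shift, reduce
  I3: { [L' → L .] }  — accept
  I4: { [A → y . / c] }  — shift
  I5: { [A → y / . c] }  — shift
  I6: { [A → y / c .] }  — reduce
  I7: { [A → A L .] }  — reduce
  I8: { [L → / L .] }  — reduce
  I9: { [A → / c .] }  — reduce

No state contains more than one complete item.

Answer: No reduce-reduce conflicts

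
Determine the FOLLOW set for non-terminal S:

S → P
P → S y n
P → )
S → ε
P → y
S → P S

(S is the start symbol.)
{ $, 'y' }

To compute FOLLOW(S), find every occurrence of S on a right-hand side N → α S β: add FIRST(β) \ {ε}, and if β is empty or nullable also add FOLLOW(N). Iterate to a fixed point.

S is the start symbol, so $ ∈ FOLLOW(S).
In P → S y n: S is followed by y n, add FIRST(y n) \ {ε} = { 'y' }
In S → P S: S is at the end; this adds FOLLOW(S) to itself — nothing new

Taking the union: FOLLOW(S) = { $, 'y' }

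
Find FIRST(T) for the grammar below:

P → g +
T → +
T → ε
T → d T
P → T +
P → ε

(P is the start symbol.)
{ '+', 'd', ε }

From T → +:
  - '+' is a terminal: add '+' and stop
From T → ε:
  - ε-production, so ε ∈ FIRST(T)
From T → d T:
  - d is a terminal: add 'd' and stop

Collecting: FIRST(T) = { '+', 'd', ε }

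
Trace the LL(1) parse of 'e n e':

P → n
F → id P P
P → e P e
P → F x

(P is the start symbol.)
LL(1) parsing maintains a stack (initially the start symbol over $) and the input. At each step: if the stack top is a terminal, match it against the current input token; if it is a non-terminal N, replace it with the RHS of M[N, lookahead] (the unique production whose predict set contains the lookahead).

Stack is shown with the top on the left.

Stack    Input    Action
------------------------
P $      e n e $  output P → e P e
e P e $  e n e $  match 'e'
P e $    n e $    output P → n
n e $    n e $    match 'n'
e $      e $      match 'e'
$        $        accept

The string is accepted.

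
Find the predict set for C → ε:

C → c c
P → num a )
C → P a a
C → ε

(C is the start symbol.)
PREDICT(C → ε) = (FIRST(RHS) \ {ε}) ∪ (FOLLOW(C) if ε ∈ FIRST(RHS), i.e. RHS ⇒* ε)
The right-hand side is ε (FIRST(ε) = { ε }), so the predict set is FOLLOW(C) = { $ }
PREDICT(C → ε) = { $ }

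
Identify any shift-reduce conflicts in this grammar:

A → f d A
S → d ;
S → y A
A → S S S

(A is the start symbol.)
Augment with A' → A and build the canonical LR(0) collection (I0 = CLOSURE({[A' → . A]}), then GOTO on every symbol after a dot until no new states appear). It has 12 states:
  I0: { [A → . S S S], [A → . f d A], [A' → . A], [S → . d ;], [S → . y A] }  — shift
  I1: { [A' → A .] }  — accept
  I2: { [A → S . S S], [S → . d ;], [S → . y A] }  — shift
  I3: { [S → d . ;] }  — shift
  I4: { [A → f . d A] }  — shift
  I5: { [A → . S S S], [A → . f d A], [S → . d ;], [S → . y A], [S → y . A] }  — shift
  I6: { [S → y A .] }  — reduce
  I7: { [A → . S S S], [A → . f d A], [A → f d . A], [S → . d ;], [S → . y A] }  — shift
  I8: { [A → f d A .] }  — reduce
  I9: { [S → d ; .] }  — reduce
  I10: { [A → S S . S], [S → . d ;], [S → . y A] }  — shift
  I11: { [A → S S S .] }  — reduce

No state contains both a complete item and a shift item.

Answer: No shift-reduce conflicts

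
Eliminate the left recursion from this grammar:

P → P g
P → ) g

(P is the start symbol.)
P is directly left-recursive. The standard transformation for
  A → A α₁ | ... | A α_m | β₁ | ... | β_n
is
  A  → β₁ A' | ... | β_n A'
  A' → α₁ A' | ... | α_m A' | ε

P → ) g becomes P → ) g P'
P → P g becomes P' → g P'
Add P' → ε

Resulting grammar:
P → ) g P'
P' → g P'
P' → ε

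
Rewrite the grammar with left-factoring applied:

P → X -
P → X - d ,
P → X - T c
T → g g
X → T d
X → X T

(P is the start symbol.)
Left-factoring transforms A → αβ₁ | αβ₂ into A → αA' and A' → β₁ | β₂
(α is the longest common prefix among the alternatives). Repeat until
no nonterminal has two alternatives with a common prefix.

Round 1: P has alternatives sharing prefix 'X -'. Introduce P': P → X - P'
  Add: P' → ε
  Add: P' → d ,
  Add: P' → T c

No remaining common prefixes — done.

Resulting grammar:
P → X - P'
P' → ε
P' → d ,
P' → T c
T → g g
X → T d
X → X T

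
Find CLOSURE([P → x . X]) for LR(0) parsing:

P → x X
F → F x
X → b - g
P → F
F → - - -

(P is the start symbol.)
{ [P → x . X], [X → . b - g] }

To compute CLOSURE, for each item [A → α.Bβ] where B is a non-terminal, add [B → .γ] for all productions B → γ; repeat for the newly added items until nothing changes.

Start with: [P → x . X]
  [P → x . X] has the dot before X: add [X → . b - g]
No further items can be added.

CLOSURE = { [P → x . X], [X → . b - g] }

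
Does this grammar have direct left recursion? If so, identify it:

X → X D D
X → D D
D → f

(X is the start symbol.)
Direct left recursion occurs when N → N α for some non-terminal N (the right-hand side begins with the left-hand side itself).

X → X D D: LEFT RECURSIVE (starts with X)
X → D D: starts with D
D → f: starts with f

The grammar has direct left recursion on: X.

Answer: Yes, X is left-recursive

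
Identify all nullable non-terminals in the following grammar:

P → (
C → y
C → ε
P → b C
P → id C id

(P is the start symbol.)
{ 'C' }

A non-terminal is nullable if it can derive ε (the empty string): either it has an ε-production, or it has a production whose right-hand side consists entirely of nullable non-terminals.

ε-productions: C → ε
So C is immediately nullable.
No further non-terminal can be added: every production for the remaining non-terminals contains a terminal or a non-nullable non-terminal.
Nullable = { 'C' }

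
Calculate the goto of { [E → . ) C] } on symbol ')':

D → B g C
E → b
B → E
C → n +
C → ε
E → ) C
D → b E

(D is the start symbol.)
GOTO(I, ')') = CLOSURE({ [A → αX.β] : [A → α.Xβ] ∈ I, X = ')' })

Items with dot before ')', with the dot advanced:
  [E → . ) C] → [E → ) . C]
Closure of the advanced items:
  [E → ) . C] has the dot before C: add [C → . n +], [C → .]

GOTO = { [C → . n +], [C → .], [E → ) . C] }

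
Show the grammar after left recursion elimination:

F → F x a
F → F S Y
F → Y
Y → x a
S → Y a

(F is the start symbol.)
F → Y F'
F' → x a F'
F' → S Y F'
F' → ε
Y → x a
S → Y a

F is directly left-recursive. The standard transformation for
  A → A α₁ | ... | A α_m | β₁ | ... | β_n
is
  A  → β₁ A' | ... | β_n A'
  A' → α₁ A' | ... | α_m A' | ε

F → Y becomes F → Y F'
F → F x a becomes F' → x a F'
F → F S Y becomes F' → S Y F'
Add F' → ε

Productions for other non-terminals are unchanged:
  Y → x a
  S → Y a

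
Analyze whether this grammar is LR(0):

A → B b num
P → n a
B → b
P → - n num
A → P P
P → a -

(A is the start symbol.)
Yes, the grammar is LR(0)

A grammar is LR(0) if no state in the canonical LR(0) collection has:
  - both a shift item (dot before a terminal) and a complete item (shift-reduce conflict), or
  - two or more complete items (reduce-reduce conflict; the accept item [A' → A .] counts as a complete item here).

Augment with A' → A and build the canonical LR(0) collection (I0 = CLOSURE({[A' → . A]}), then GOTO on every symbol after a dot until no new states appear). It has 15 states:
  I0: { [A → . B b num], [A → . P P], [A' → . A], [B → . b], [P → . - n num], [P → . a -], [P → . n a] }  — shift
  I1: { [P → - . n num] }  — shift
  I2: { [A' → A .] }  — accept
  I3: { [A → B . b num] }  — shift
  I4: { [A → P . P], [P → . - n num], [P → . a -], [P → . n a] }  — shift
  I5: { [P → a . -] }  — shift
  I6: { [B → b .] }  — reduce
  I7: { [P → n . a] }  — shift
  I8: { [P → n a .] }  — reduce
  I9: { [P → a - .] }  — reduce
  I10: { [A → P P .] }  — reduce
  I11: { [A → B b . num] }  — shift
  I12: { [A → B b num .] }  — reduce
  I13: { [P → - n . num] }  — shift
  I14: { [P → - n num .] }  — reduce

Every state is either a pure shift/goto state or contains exactly one complete item and nothing to shift — no conflicts. The grammar is LR(0).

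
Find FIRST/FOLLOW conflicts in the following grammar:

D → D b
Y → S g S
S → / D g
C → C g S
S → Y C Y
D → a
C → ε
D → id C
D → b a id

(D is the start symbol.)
Yes. C → C g S with FOLLOW(C) on { 'g' }

Nullable non-terminals: C.
FIRST sets used below: FIRST(C) = { 'g', ε }

C: nullable alternative(s) C → ε; FOLLOW(C) = { $, '/', 'b', 'g' }
  C → C g S: FIRST \ {ε} = { 'g' } — overlaps FOLLOW(C) on { 'g' }: CONFLICT
  C → ε: FIRST \ {ε} = { } — this is the only nullable alternative, skip

D, S, Y have no nullable alternative, so no FIRST/FOLLOW check is needed there.

So the grammar has 1 FIRST/FOLLOW conflict (marked CONFLICT above).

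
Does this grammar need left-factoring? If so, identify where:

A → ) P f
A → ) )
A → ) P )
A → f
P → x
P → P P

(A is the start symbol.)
Yes, A has productions with common prefix ')'

Left-factoring is needed when two productions for the same non-terminal
share a common prefix on the right-hand side.

Productions for A:
  A → ) P f
  A → ) )
  A → ) P )
  A → f
Productions for P:
  P → x
  P → P P

Found common prefix ')' in productions for A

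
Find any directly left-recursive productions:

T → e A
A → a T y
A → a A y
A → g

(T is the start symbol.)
No direct left recursion

T → e A: starts with e
A → a T y: starts with a
A → a A y: starts with a
A → g: starts with g

No direct left recursion found.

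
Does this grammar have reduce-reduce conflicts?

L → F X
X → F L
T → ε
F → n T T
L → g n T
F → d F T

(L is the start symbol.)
No reduce-reduce conflicts

A reduce-reduce conflict occurs when an LR(0) state has two complete items [A → α .] and [B → β .] — both call for a reduction, and with no lookahead the parser cannot choose between them.

Augment with L' → L and build the canonical LR(0) collection (I0 = CLOSURE({[L' → . L]}), then GOTO on every symbol after a dot until no new states appear). It has 15 states:
  I0: { [F → . d F T], [F → . n T T], [L → . F X], [L → . g n T], [L' → . L] }  — shift
  I1: { [F → . d F T], [F → . n T T], [L → F . X], [X → . F L] }  — shift
  I2: { [L' → L .] }  — accept
  I3: { [F → . d F T], [F → . n T T], [F → d . F T] }  — shift
  I4: { [L → g . n T] }  — shift
  I5: { [F → n . T T], [T → .] }  — reduce
  I6: { [F → n T . T], [T → .] }  — reduce
  I7: { [F → n T T .] }  — reduce
  I8: { [L → g n . T], [T → .] }  — reduce
  I9: { [L → g n T .] }  — reduce
  I10: { [F → d F . T], [T → .] }  — reduce
  I11: { [F → d F T .] }  — reduce
  I12: { [F → . d F T], [F → . n T T], [L → . F X], [L → . g n T], [X → F . L] }  — shift
  I13: { [L → F X .] }  — reduce
  I14: { [X → F L .] }  — reduce

No state contains more than one complete item.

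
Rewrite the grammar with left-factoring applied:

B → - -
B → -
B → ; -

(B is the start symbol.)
Left-factoring transforms A → αβ₁ | αβ₂ into A → αA' and A' → β₁ | β₂
(α is the longest common prefix among the alternatives). Repeat until
no nonterminal has two alternatives with a common prefix.

Round 1: B has alternatives sharing prefix '-'. Introduce B': B → - B'
  Add: B' → -
  Add: B' → ε

No remaining common prefixes — done.

Resulting grammar:
B → - B'
B' → -
B' → ε
B → ; -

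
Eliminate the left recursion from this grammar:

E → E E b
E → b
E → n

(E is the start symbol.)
E → b E'
E → n E'
E' → E b E'
E' → ε

E is directly left-recursive. The standard transformation for
  A → A α₁ | ... | A α_m | β₁ | ... | β_n
is
  A  → β₁ A' | ... | β_n A'
  A' → α₁ A' | ... | α_m A' | ε

E → b becomes E → b E'
E → n becomes E → n E'
E → E E b becomes E' → E b E'
Add E' → ε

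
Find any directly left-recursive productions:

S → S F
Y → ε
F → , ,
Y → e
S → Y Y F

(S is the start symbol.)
Yes, S is left-recursive

Direct left recursion occurs when N → N α for some non-terminal N (the right-hand side begins with the left-hand side itself).

S → S F: LEFT RECURSIVE (starts with S)
Y → ε: starts with ε
F → , ,: starts with ','
Y → e: starts with e
S → Y Y F: starts with Y

The grammar has direct left recursion on: S.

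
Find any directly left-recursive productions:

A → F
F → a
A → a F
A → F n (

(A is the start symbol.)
A → F: starts with F
F → a: starts with a
A → a F: starts with a
A → F n (: starts with F

No direct left recursion found.

Answer: No direct left recursion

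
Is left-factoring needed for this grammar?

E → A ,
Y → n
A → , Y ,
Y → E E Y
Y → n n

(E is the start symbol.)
Left-factoring is needed when two productions for the same non-terminal
share a common prefix on the right-hand side.

Productions for Y:
  Y → n
  Y → E E Y
  Y → n n

Found common prefix 'n' in productions for Y

Answer: Yes, Y has productions with common prefix 'n'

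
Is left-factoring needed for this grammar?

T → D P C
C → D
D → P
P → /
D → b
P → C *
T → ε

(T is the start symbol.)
Left-factoring is needed when two productions for the same non-terminal
share a common prefix on the right-hand side.

Productions for T:
  T → D P C
  T → ε
Productions for D:
  D → P
  D → b
Productions for P:
  P → /
  P → C *

No common prefixes found.

Answer: No, left-factoring is not needed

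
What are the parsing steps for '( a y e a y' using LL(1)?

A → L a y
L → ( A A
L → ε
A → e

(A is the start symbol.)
Stack is shown with the top on the left.

Stack          Input          Action
------------------------------------
A $            ( a y e a y $  output A → L a y
L a y $        ( a y e a y $  output L → ( A A
( A A a y $    ( a y e a y $  match '('
A A a y $      a y e a y $    output A → L a y
L a y A a y $  a y e a y $    output L → ε
a y A a y $    a y e a y $    match 'a'
y A a y $      y e a y $      match 'y'
A a y $        e a y $        output A → e
e a y $        e a y $        match 'e'
a y $          a y $          match 'a'
y $            y $            match 'y'
$              $              accept

The string is accepted.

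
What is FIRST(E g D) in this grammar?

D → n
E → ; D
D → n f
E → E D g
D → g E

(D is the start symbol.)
FIRST sets of the non-terminals involved (from the grammar, by fixed-point iteration):
  FIRST(E) = { ';' }

To compute FIRST(E g D), process the symbols left to right:
Symbol E is a non-terminal. Add FIRST(E) \ {ε} = { ';' }
E is not nullable (ε ∉ FIRST(E)), so stop here.
FIRST(E g D) = { ';' }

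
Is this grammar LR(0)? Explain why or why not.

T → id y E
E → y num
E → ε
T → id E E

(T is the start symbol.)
No. Shift-reduce conflict between [E → .] and [E → . y num]

A grammar is LR(0) if no state in the canonical LR(0) collection has:
  - both a shift item (dot before a terminal) and a complete item (shift-reduce conflict), or
  - two or more complete items (reduce-reduce conflict; the accept item [T' → T .] counts as a complete item here).

Augment with T' → T and build the canonical LR(0) collection (I0 = CLOSURE({[T' → . T]}), then GOTO on every symbol after a dot until no new states appear). It has 9 states:
  I0: { [T → . id E E], [T → . id y E], [T' → . T] }  — shift
  I1: { [T' → T .] }  — accept
  I2: { [E → . y num], [E → .], [T → id . E E], [T → id . y E] }  — shift, reduce
  I3: { [E → . y num], [E → .], [T → id E . E] }  — shift, reduce
  I4: { [E → . y num], [E → .], [E → y . num], [T → id y . E] }  — shift, reduce
  I5: { [T → id y E .] }  — reduce
  I6: { [E → y num .] }  — reduce
  I7: { [E → y . num] }  — shift
  I8: { [T → id E E .] }  — reduce

Conflict in state I2:
  Shift-reduce conflict between [E → .] and [E → . y num]
So the grammar is NOT LR(0).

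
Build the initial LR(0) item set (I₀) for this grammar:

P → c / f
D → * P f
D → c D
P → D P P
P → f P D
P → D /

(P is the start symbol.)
{ [D → . * P f], [D → . c D], [P → . D /], [P → . D P P], [P → . c / f], [P → . f P D], [P' → . P] }

First, augment the grammar with P' → P
I₀ = CLOSURE({ [P' → . P] }):
  [P' → . P] has the dot before P: add [P → . c / f], [P → . D P P], [P → . f P D], [P → . D /]
  [P → . D P P] has the dot before D: add [D → . * P f], [D → . c D]
No further items can be added.

I₀ = { [D → . * P f], [D → . c D], [P → . D /], [P → . D P P], [P → . c / f], [P → . f P D], [P' → . P] }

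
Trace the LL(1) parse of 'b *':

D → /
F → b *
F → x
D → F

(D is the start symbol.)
Stack is shown with the top on the left.

Stack  Input  Action
--------------------
D $    b * $  output D → F
F $    b * $  output F → b *
b * $  b * $  match 'b'
* $    * $    match '*'
$      $      accept

The string is accepted.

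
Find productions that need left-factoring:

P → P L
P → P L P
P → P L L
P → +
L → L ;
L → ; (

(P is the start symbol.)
Left-factoring is needed when two productions for the same non-terminal
share a common prefix on the right-hand side.

Productions for P:
  P → P L
  P → P L P
  P → P L L
  P → +
Productions for L:
  L → L ;
  L → ; (

Found common prefix 'P L' in productions for P

Answer: Yes, P has productions with common prefix 'P L'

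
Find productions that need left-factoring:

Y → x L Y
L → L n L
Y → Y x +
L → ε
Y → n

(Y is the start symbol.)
No, left-factoring is not needed

Left-factoring is needed when two productions for the same non-terminal
share a common prefix on the right-hand side.

Productions for Y:
  Y → x L Y
  Y → Y x +
  Y → n
Productions for L:
  L → L n L
  L → ε

No common prefixes found.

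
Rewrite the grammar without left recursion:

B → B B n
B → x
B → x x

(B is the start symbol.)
B is directly left-recursive. The standard transformation for
  A → A α₁ | ... | A α_m | β₁ | ... | β_n
is
  A  → β₁ A' | ... | β_n A'
  A' → α₁ A' | ... | α_m A' | ε

B → x becomes B → x B'
B → x x becomes B → x x B'
B → B B n becomes B' → B n B'
Add B' → ε

Resulting grammar:
B → x B'
B → x x B'
B' → B n B'
B' → ε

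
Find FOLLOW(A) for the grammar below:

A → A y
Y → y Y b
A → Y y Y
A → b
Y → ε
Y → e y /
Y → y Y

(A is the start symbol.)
A is the start symbol, so $ ∈ FOLLOW(A).
In A → A y: A is followed by y, add FIRST(y) \ {ε} = { 'y' }

Taking the union: FOLLOW(A) = { $, 'y' }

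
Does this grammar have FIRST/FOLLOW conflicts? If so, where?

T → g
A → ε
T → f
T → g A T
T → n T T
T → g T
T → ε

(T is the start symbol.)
Yes. T → g with FOLLOW(T) on { 'g' }; T → f with FOLLOW(T) on { 'f' }; T → g A T with FOLLOW(T) on { 'g' }; T → n T T with FOLLOW(T) on { 'n' }; T → g T with FOLLOW(T) on { 'g' }

A FIRST/FOLLOW conflict occurs when a non-terminal N has a nullable alternative N → β (β ⇒* ε) and another alternative N → α with FIRST(α) ∩ FOLLOW(N) ≠ ∅: on such a lookahead the parser cannot decide between expanding α and letting N vanish via β.

Nullable non-terminals: A, T.
A has a nullable alternative but only one production, so nothing to check.

T: nullable alternative(s) T → ε; FOLLOW(T) = { $, 'f', 'g', 'n' }
  T → g: FIRST \ {ε} = { 'g' } — overlaps FOLLOW(T) on { 'g' }: CONFLICT
  T → f: FIRST \ {ε} = { 'f' } — overlaps FOLLOW(T) on { 'f' }: CONFLICT
  T → g A T: FIRST \ {ε} = { 'g' } — overlaps FOLLOW(T) on { 'g' }: CONFLICT
  T → n T T: FIRST \ {ε} = { 'n' } — overlaps FOLLOW(T) on { 'n' }: CONFLICT
  T → g T: FIRST \ {ε} = { 'g' } — overlaps FOLLOW(T) on { 'g' }: CONFLICT
  T → ε: FIRST \ {ε} = { } — this is the only nullable alternative, skip

So the grammar has 5 FIRST/FOLLOW conflicts (marked CONFLICT above).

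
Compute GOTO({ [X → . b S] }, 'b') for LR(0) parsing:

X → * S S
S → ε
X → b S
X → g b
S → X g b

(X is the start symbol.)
GOTO(I, 'b') = CLOSURE({ [A → αX.β] : [A → α.Xβ] ∈ I, X = 'b' })

Items with dot before 'b', with the dot advanced:
  [X → . b S] → [X → b . S]
Closure of the advanced items:
  [X → b . S] has the dot before S: add [S → .], [S → . X g b]
  [S → . X g b] has the dot before X: add [X → . * S S], [X → . b S], [X → . g b]

GOTO = { [S → . X g b], [S → .], [X → . * S S], [X → . b S], [X → . g b], [X → b . S] }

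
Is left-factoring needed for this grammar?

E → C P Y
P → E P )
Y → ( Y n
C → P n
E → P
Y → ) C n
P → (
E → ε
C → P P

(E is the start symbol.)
Yes, C has productions with common prefix 'P'

Left-factoring is needed when two productions for the same non-terminal
share a common prefix on the right-hand side.

Productions for E:
  E → C P Y
  E → P
  E → ε
Productions for P:
  P → E P )
  P → (
Productions for Y:
  Y → ( Y n
  Y → ) C n
Productions for C:
  C → P n
  C → P P

Found common prefix 'P' in productions for C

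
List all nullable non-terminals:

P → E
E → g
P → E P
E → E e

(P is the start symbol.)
None

A non-terminal is nullable if it can derive ε (the empty string): either it has an ε-production, or it has a production whose right-hand side consists entirely of nullable non-terminals.

There are no ε-productions, so no non-terminal can derive ε.
No non-terminals are nullable.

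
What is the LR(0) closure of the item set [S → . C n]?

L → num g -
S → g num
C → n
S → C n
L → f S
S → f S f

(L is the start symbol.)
{ [C → . n], [S → . C n] }

To compute CLOSURE, for each item [A → α.Bβ] where B is a non-terminal, add [B → .γ] for all productions B → γ; repeat for the newly added items until nothing changes.

Start with: [S → . C n]
  [S → . C n] has the dot before C: add [C → . n]
No further items can be added.

CLOSURE = { [C → . n], [S → . C n] }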